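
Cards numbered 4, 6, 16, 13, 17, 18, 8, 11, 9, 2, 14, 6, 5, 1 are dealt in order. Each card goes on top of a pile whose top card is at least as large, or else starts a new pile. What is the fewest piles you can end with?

The minimum number of non-increasing subsequences covering a sequence equals the length of its longest strictly increasing subsequence.
LIS length is 5 (e.g. 4, 6, 16, 17, 18), so 5 piles are needed.

5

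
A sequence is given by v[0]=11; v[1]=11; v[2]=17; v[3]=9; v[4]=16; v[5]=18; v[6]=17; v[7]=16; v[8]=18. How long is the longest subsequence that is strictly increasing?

4

Track the smallest tail for each achievable length (strict):
11 → extends → [11]
11 → already a tail → [11]
17 → extends → [11, 17]
9 → replaces 11 → [9, 17]
16 → replaces 17 → [9, 16]
18 → extends → [9, 16, 18]
17 → replaces 18 → [9, 16, 17]
16 → already a tail → [9, 16, 17]
18 → extends → [9, 16, 17, 18]
Four tails, so the longest strictly increasing subsequence has length 4 (e.g. 11, 16, 17, 18).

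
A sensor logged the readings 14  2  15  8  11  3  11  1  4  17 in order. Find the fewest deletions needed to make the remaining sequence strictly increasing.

6

Fewest deletions = n − (longest strictly increasing subsequence).
Patience tails:
14 → extends → [14]
2 → replaces 14 → [2]
15 → extends → [2, 15]
8 → replaces 15 → [2, 8]
11 → extends → [2, 8, 11]
3 → replaces 8 → [2, 3, 11]
11 → already a tail → [2, 3, 11]
1 → replaces 2 → [1, 3, 11]
4 → replaces 11 → [1, 3, 4]
17 → extends → [1, 3, 4, 17]
Longest strictly increasing subsequence has length 4, so deletions = 10 − 4 = 6.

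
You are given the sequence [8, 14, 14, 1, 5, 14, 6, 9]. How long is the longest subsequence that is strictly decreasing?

Let dp[i] be the longest strictly decreasing subsequence ending at i:
i:      1  2  3  4  5  6  7  8
a[i]:   8 14 14  1  5 14  6  9
dp:     1  1  1  2  2  1  2  2
Maximum is 2.

2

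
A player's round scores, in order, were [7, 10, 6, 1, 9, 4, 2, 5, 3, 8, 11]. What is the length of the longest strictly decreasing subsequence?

4

Negate each value so 'decreasing' becomes 'increasing', then run patience tails on the negated sequence:
-7 → extends → [-7]
-10 → replaces -7 → [-10]
-6 → extends → [-10, -6]
-1 → extends → [-10, -6, -1]
-9 → replaces -6 → [-10, -9, -1]
-4 → replaces -1 → [-10, -9, -4]
-2 → extends → [-10, -9, -4, -2]
-5 → replaces -4 → [-10, -9, -5, -2]
-3 → replaces -2 → [-10, -9, -5, -3]
-8 → replaces -5 → [-10, -9, -8, -3]
-11 → replaces -10 → [-11, -9, -8, -3]
Four tails, so the longest strictly decreasing subsequence of the original has length 4.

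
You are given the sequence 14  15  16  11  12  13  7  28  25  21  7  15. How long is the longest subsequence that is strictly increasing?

Let dp[i] be the length of the longest such subsequence ending at index i:
i:      1  2  3  4  5  6  7  8  9 10 11 12
a[i]:  14 15 16 11 12 13  7 28 25 21  7 15
dp:     1  2  3  1  2  3  1  4  4  4  1  4
Maximum dp value is 4.

4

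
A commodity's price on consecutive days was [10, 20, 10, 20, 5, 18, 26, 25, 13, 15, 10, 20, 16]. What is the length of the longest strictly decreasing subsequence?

Negate each value so 'decreasing' becomes 'increasing', then run patience tails on the negated sequence:
-10 → extends → [-10]
-20 → replaces -10 → [-20]
-10 → extends → [-20, -10]
-20 → already a tail → [-20, -10]
-5 → extends → [-20, -10, -5]
-18 → replaces -10 → [-20, -18, -5]
-26 → replaces -20 → [-26, -18, -5]
-25 → replaces -18 → [-26, -25, -5]
-13 → replaces -5 → [-26, -25, -13]
-15 → replaces -13 → [-26, -25, -15]
-10 → extends → [-26, -25, -15, -10]
-20 → replaces -15 → [-26, -25, -20, -10]
-16 → replaces -10 → [-26, -25, -20, -16]
Four tails, so the longest strictly decreasing subsequence of the original has length 4.

4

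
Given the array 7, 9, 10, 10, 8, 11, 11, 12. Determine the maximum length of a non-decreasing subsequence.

Track the smallest tail for each achievable length (allowing ties):
7 → extends → [7]
9 → extends → [7, 9]
10 → extends → [7, 9, 10]
10 → extends → [7, 9, 10, 10]
8 → replaces 9 → [7, 8, 10, 10]
11 → extends → [7, 8, 10, 10, 11]
11 → extends → [7, 8, 10, 10, 11, 11]
12 → extends → [7, 8, 10, 10, 11, 11, 12]
Seven tails, so the longest non-decreasing subsequence has length 7 (e.g. 7, 9, 10, 10, 11, 11, 12).

7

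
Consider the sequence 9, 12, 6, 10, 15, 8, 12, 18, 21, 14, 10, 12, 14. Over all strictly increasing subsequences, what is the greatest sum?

75

Let S[i] be the best sum of a strictly increasing subsequence ending at i:
i:      1  2  3  4  5  6  7  8  9 10 11 12 13
a[i]:   9 12  6 10 15  8 12 18 21 14 10 12 14
S:      9 21  6 19 36 14 31 54 75 45 24 36 50
Maximum is 75 (e.g. 9 + 12 + 15 + 18 + 21).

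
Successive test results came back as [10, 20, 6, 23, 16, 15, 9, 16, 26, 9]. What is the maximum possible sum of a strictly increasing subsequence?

Let S[i] be the best sum of a strictly increasing subsequence ending at i:
i:      1  2  3  4  5  6  7  8  9 10
a[i]:  10 20  6 23 16 15  9 16 26  9
S:     10 30  6 53 26 25 15 41 79 15
Maximum is 79 (e.g. 10 + 20 + 23 + 26).

79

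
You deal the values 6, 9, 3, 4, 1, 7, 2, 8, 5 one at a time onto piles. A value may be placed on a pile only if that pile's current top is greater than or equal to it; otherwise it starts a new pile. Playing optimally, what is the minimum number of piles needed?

Place each on the leftmost legal pile:
6 → new pile 1 (tops now [6])
9 → new pile 2 (tops now [6, 9])
3 → pile 1 (tops now [3, 9])
4 → pile 2 (tops now [3, 4])
1 → pile 1 (tops now [1, 4])
7 → new pile 3 (tops now [1, 4, 7])
2 → pile 2 (tops now [1, 2, 7])
8 → new pile 4 (tops now [1, 2, 7, 8])
5 → pile 3 (tops now [1, 2, 5, 8])
Four piles.

4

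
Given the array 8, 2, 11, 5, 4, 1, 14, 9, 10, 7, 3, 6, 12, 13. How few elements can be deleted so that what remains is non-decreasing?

Fewest deletions = n − (longest non-decreasing subsequence).
Patience tails:
8 → extends → [8]
2 → replaces 8 → [2]
11 → extends → [2, 11]
5 → replaces 11 → [2, 5]
4 → replaces 5 → [2, 4]
1 → replaces 2 → [1, 4]
14 → extends → [1, 4, 14]
9 → replaces 14 → [1, 4, 9]
10 → extends → [1, 4, 9, 10]
7 → replaces 9 → [1, 4, 7, 10]
3 → replaces 4 → [1, 3, 7, 10]
6 → replaces 7 → [1, 3, 6, 10]
12 → extends → [1, 3, 6, 10, 12]
13 → extends → [1, 3, 6, 10, 12, 13]
Longest non-decreasing subsequence has length 6, so deletions = 14 − 6 = 8.

8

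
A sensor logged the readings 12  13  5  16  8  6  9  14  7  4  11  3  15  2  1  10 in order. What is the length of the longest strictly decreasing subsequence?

Let dp[i] be the longest strictly decreasing subsequence ending at i:
i:      1  2  3  4  5  6  7  8  9 10 11 12 13 14 15 16
a[i]:  12 13  5 16  8  6  9 14  7  4 11  3 15  2  1 10
dp:     1  1  2  1  2  3  2  2  3  4  3  5  2  6  7  4
Maximum is 7.

7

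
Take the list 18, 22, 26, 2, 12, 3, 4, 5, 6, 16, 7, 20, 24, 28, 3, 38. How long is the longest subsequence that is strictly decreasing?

4

Negate each value so 'decreasing' becomes 'increasing', then run patience tails on the negated sequence:
-18 → extends → [-18]
-22 → replaces -18 → [-22]
-26 → replaces -22 → [-26]
-2 → extends → [-26, -2]
-12 → replaces -2 → [-26, -12]
-3 → extends → [-26, -12, -3]
-4 → replaces -3 → [-26, -12, -4]
-5 → replaces -4 → [-26, -12, -5]
-6 → replaces -5 → [-26, -12, -6]
-16 → replaces -12 → [-26, -16, -6]
-7 → replaces -6 → [-26, -16, -7]
-20 → replaces -16 → [-26, -20, -7]
-24 → replaces -20 → [-26, -24, -7]
-28 → replaces -26 → [-28, -24, -7]
-3 → extends → [-28, -24, -7, -3]
-38 → replaces -28 → [-38, -24, -7, -3]
Four tails, so the longest strictly decreasing subsequence of the original has length 4.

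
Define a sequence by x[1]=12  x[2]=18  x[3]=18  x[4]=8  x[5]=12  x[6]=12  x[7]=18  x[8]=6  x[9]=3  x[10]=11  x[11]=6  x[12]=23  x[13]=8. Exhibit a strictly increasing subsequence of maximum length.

8, 12, 18, 23

Patience tails give the LIS length; then backtrack through the dp parents:
12 → extends → [12]
18 → extends → [12, 18]
18 → already a tail → [12, 18]
8 → replaces 12 → [8, 18]
12 → replaces 18 → [8, 12]
12 → already a tail → [8, 12]
18 → extends → [8, 12, 18]
6 → replaces 8 → [6, 12, 18]
3 → replaces 6 → [3, 12, 18]
11 → replaces 12 → [3, 11, 18]
6 → replaces 11 → [3, 6, 18]
23 → extends → [3, 6, 18, 23]
8 → replaces 18 → [3, 6, 8, 23]
Length 4; one witness is 8, 12, 18, 23.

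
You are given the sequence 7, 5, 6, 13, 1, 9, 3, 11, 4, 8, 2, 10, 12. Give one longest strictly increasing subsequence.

1, 3, 4, 8, 10, 12

Patience tails give the LIS length; then backtrack through the dp parents:
7 → extends → [7]
5 → replaces 7 → [5]
6 → extends → [5, 6]
13 → extends → [5, 6, 13]
1 → replaces 5 → [1, 6, 13]
9 → replaces 13 → [1, 6, 9]
3 → replaces 6 → [1, 3, 9]
11 → extends → [1, 3, 9, 11]
4 → replaces 9 → [1, 3, 4, 11]
8 → replaces 11 → [1, 3, 4, 8]
2 → replaces 3 → [1, 2, 4, 8]
10 → extends → [1, 2, 4, 8, 10]
12 → extends → [1, 2, 4, 8, 10, 12]
Length 6; one witness is 1, 3, 4, 8, 10, 12.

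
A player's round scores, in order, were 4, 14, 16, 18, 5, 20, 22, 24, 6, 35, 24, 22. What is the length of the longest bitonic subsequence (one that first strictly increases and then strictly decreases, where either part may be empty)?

10

inc[i] = longest strictly increasing subsequence ending at i; dec[i] = longest strictly decreasing subsequence starting at i:
i:      1  2  3  4  5  6  7  8  9 10 11 12
a[i]:   4 14 16 18  5 20 22 24  6 35 24 22
inc:    1  2  3  4  2  5  6  7  3  8  7  6
dec:    1  2  2  2  1  2  2  2  1  3  2  1
Best peak at i=10 (value 35): inc=8, dec=3, length 8+3−1 = 10.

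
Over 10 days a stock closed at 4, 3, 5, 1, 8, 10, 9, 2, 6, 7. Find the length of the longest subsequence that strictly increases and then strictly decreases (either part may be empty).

6

inc[i] = longest strictly increasing subsequence ending at i; dec[i] = longest strictly decreasing subsequence starting at i:
i:      1  2  3  4  5  6  7  8  9 10
a[i]:   4  3  5  1  8 10  9  2  6  7
inc:    1  1  2  1  3  4  4  2  3  4
dec:    3  2  2  1  2  3  2  1  1  1
Best peak at i=6 (value 10): inc=4, dec=3, length 4+3−1 = 6.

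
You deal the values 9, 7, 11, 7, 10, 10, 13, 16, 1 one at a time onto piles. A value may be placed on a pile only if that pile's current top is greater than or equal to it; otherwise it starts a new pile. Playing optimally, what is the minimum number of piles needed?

4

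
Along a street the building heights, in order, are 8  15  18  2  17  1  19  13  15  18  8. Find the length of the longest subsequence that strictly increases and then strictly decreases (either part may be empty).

6

inc[i] = longest strictly increasing subsequence ending at i; dec[i] = longest strictly decreasing subsequence starting at i:
i:      1  2  3  4  5  6  7  8  9 10 11
a[i]:   8 15 18  2 17  1 19 13 15 18  8
inc:    1  2  3  1  3  1  4  2  3  4  2
dec:    3  3  4  2  3  1  3  2  2  2  1
Best peak at i=3 (value 18): inc=3, dec=4, length 3+4−1 = 6.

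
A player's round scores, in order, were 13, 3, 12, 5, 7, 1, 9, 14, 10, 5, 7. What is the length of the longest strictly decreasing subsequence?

4

Negate each value so 'decreasing' becomes 'increasing', then run patience tails on the negated sequence:
-13 → extends → [-13]
-3 → extends → [-13, -3]
-12 → replaces -3 → [-13, -12]
-5 → extends → [-13, -12, -5]
-7 → replaces -5 → [-13, -12, -7]
-1 → extends → [-13, -12, -7, -1]
-9 → replaces -7 → [-13, -12, -9, -1]
-14 → replaces -13 → [-14, -12, -9, -1]
-10 → replaces -9 → [-14, -12, -10, -1]
-5 → replaces -1 → [-14, -12, -10, -5]
-7 → replaces -5 → [-14, -12, -10, -7]
Four tails, so the longest strictly decreasing subsequence of the original has length 4.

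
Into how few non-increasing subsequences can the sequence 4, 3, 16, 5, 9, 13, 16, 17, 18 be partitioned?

The minimum number of non-increasing subsequences covering a sequence equals the length of its longest strictly increasing subsequence.
LIS length is 7 (e.g. 4, 5, 9, 13, 16, 17, 18), so 7 piles are needed.

7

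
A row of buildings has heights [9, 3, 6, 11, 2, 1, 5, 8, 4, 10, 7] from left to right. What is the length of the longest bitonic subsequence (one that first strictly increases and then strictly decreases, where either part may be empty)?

inc[i] = longest strictly increasing subsequence ending at i; dec[i] = longest strictly decreasing subsequence starting at i:
i:      1  2  3  4  5  6  7  8  9 10 11
a[i]:   9  3  6 11  2  1  5  8  4 10  7
inc:    1  1  2  3  1  1  2  3  2  4  3
dec:    4  3  3  3  2  1  2  2  1  2  1
Best peak at i=4 (value 11): inc=3, dec=3, length 3+3−1 = 5.

5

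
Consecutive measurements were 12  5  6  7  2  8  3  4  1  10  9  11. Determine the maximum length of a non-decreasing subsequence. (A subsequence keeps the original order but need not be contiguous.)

6

Track the smallest tail for each achievable length (allowing ties):
12 → extends → [12]
5 → replaces 12 → [5]
6 → extends → [5, 6]
7 → extends → [5, 6, 7]
2 → replaces 5 → [2, 6, 7]
8 → extends → [2, 6, 7, 8]
3 → replaces 6 → [2, 3, 7, 8]
4 → replaces 7 → [2, 3, 4, 8]
1 → replaces 2 → [1, 3, 4, 8]
10 → extends → [1, 3, 4, 8, 10]
9 → replaces 10 → [1, 3, 4, 8, 9]
11 → extends → [1, 3, 4, 8, 9, 11]
Six tails, so the longest non-decreasing subsequence has length 6 (e.g. 5, 6, 7, 8, 10, 11).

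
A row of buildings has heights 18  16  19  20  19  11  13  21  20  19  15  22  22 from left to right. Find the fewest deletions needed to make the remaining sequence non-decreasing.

Fewest deletions = n − (longest non-decreasing subsequence).
Patience tails:
18 → extends → [18]
16 → replaces 18 → [16]
19 → extends → [16, 19]
20 → extends → [16, 19, 20]
19 → replaces 20 → [16, 19, 19]
11 → replaces 16 → [11, 19, 19]
13 → replaces 19 → [11, 13, 19]
21 → extends → [11, 13, 19, 21]
20 → replaces 21 → [11, 13, 19, 20]
19 → replaces 20 → [11, 13, 19, 19]
15 → replaces 19 → [11, 13, 15, 19]
22 → extends → [11, 13, 15, 19, 22]
22 → extends → [11, 13, 15, 19, 22, 22]
Longest non-decreasing subsequence has length 6, so deletions = 13 − 6 = 7.

7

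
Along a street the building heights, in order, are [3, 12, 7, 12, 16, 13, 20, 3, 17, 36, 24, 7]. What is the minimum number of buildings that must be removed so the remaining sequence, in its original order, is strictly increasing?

6

Fewest deletions = n − (longest strictly increasing subsequence).
Patience tails:
3 → extends → [3]
12 → extends → [3, 12]
7 → replaces 12 → [3, 7]
12 → extends → [3, 7, 12]
16 → extends → [3, 7, 12, 16]
13 → replaces 16 → [3, 7, 12, 13]
20 → extends → [3, 7, 12, 13, 20]
3 → already a tail → [3, 7, 12, 13, 20]
17 → replaces 20 → [3, 7, 12, 13, 17]
36 → extends → [3, 7, 12, 13, 17, 36]
24 → replaces 36 → [3, 7, 12, 13, 17, 24]
7 → already a tail → [3, 7, 12, 13, 17, 24]
Longest strictly increasing subsequence has length 6, so deletions = 12 − 6 = 6.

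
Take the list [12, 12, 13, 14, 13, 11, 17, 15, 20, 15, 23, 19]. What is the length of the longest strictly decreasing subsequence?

3

Let dp[i] be the longest strictly decreasing subsequence ending at i:
i:      1  2  3  4  5  6  7  8  9 10 11 12
a[i]:  12 12 13 14 13 11 17 15 20 15 23 19
dp:     1  1  1  1  2  3  1  2  1  2  1  2
Maximum is 3.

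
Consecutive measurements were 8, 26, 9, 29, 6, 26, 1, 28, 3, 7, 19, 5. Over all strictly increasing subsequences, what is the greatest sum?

Let S[i] be the best sum of a strictly increasing subsequence ending at i:
i:      1  2  3  4  5  6  7  8  9 10 11 12
a[i]:   8 26  9 29  6 26  1 28  3  7 19  5
S:      8 34 17 63  6 43  1 71  4 13 36  9
Maximum is 71 (e.g. 8 + 9 + 26 + 28).

71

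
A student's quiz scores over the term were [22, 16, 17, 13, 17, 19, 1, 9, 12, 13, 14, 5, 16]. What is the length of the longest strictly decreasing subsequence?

5

Let dp[i] be the longest strictly decreasing subsequence ending at i:
i:      1  2  3  4  5  6  7  8  9 10 11 12 13
a[i]:  22 16 17 13 17 19  1  9 12 13 14  5 16
dp:     1  2  2  3  2  2  4  4  4  3  3  5  3
Maximum is 5.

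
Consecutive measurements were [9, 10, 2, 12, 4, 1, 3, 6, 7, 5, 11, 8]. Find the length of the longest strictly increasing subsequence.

Track the smallest tail for each achievable length (strict):
9 → extends → [9]
10 → extends → [9, 10]
2 → replaces 9 → [2, 10]
12 → extends → [2, 10, 12]
4 → replaces 10 → [2, 4, 12]
1 → replaces 2 → [1, 4, 12]
3 → replaces 4 → [1, 3, 12]
6 → replaces 12 → [1, 3, 6]
7 → extends → [1, 3, 6, 7]
5 → replaces 6 → [1, 3, 5, 7]
11 → extends → [1, 3, 5, 7, 11]
8 → replaces 11 → [1, 3, 5, 7, 8]
Five tails, so the longest strictly increasing subsequence has length 5 (e.g. 2, 4, 6, 7, 11).

5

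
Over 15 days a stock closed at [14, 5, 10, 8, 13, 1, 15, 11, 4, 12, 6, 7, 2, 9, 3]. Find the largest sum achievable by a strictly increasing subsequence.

43

Let S[i] be the best sum of a strictly increasing subsequence ending at i:
i:      1  2  3  4  5  6  7  8  9 10 11 12 13 14 15
a[i]:  14  5 10  8 13  1 15 11  4 12  6  7  2  9  3
S:     14  5 15 13 28  1 43 26  5 38 11 18  3 27  6
Maximum is 43 (e.g. 5 + 10 + 13 + 15).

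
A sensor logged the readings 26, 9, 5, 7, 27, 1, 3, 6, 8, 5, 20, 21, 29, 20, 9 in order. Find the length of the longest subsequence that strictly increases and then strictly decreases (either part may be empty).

9

inc[i] = longest strictly increasing subsequence ending at i; dec[i] = longest strictly decreasing subsequence starting at i:
i:      1  2  3  4  5  6  7  8  9 10 11 12 13 14 15
a[i]:  26  9  5  7 27  1  3  6  8  5 20 21 29 20  9
inc:    1  1  1  2  3  1  2  3  4  3  5  6  7  5  5
dec:    5  4  2  3  4  1  1  2  2  1  2  3  3  2  1
Best peak at i=13 (value 29): inc=7, dec=3, length 7+3−1 = 9.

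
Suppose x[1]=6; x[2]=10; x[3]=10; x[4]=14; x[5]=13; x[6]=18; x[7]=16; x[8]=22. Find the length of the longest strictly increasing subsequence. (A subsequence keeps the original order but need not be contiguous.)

5

Let dp[i] be the length of the longest such subsequence ending at index i:
i:      1  2  3  4  5  6  7  8
x[i]:   6 10 10 14 13 18 16 22
dp:     1  2  2  3  3  4  4  5
Maximum dp value is 5.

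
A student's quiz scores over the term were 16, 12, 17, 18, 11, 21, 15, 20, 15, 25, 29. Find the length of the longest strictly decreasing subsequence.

Negate each value so 'decreasing' becomes 'increasing', then run patience tails on the negated sequence:
-16 → extends → [-16]
-12 → extends → [-16, -12]
-17 → replaces -16 → [-17, -12]
-18 → replaces -17 → [-18, -12]
-11 → extends → [-18, -12, -11]
-21 → replaces -18 → [-21, -12, -11]
-15 → replaces -12 → [-21, -15, -11]
-20 → replaces -15 → [-21, -20, -11]
-15 → replaces -11 → [-21, -20, -15]
-25 → replaces -21 → [-25, -20, -15]
-29 → replaces -25 → [-29, -20, -15]
Three tails, so the longest strictly decreasing subsequence of the original has length 3.

3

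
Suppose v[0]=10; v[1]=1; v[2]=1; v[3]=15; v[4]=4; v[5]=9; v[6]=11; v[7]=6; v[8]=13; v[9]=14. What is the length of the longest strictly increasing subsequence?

6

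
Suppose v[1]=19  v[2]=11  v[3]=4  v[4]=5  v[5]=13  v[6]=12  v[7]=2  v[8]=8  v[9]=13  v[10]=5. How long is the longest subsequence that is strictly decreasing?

Negate each value so 'decreasing' becomes 'increasing', then run patience tails on the negated sequence:
-19 → extends → [-19]
-11 → extends → [-19, -11]
-4 → extends → [-19, -11, -4]
-5 → replaces -4 → [-19, -11, -5]
-13 → replaces -11 → [-19, -13, -5]
-12 → replaces -5 → [-19, -13, -12]
-2 → extends → [-19, -13, -12, -2]
-8 → replaces -2 → [-19, -13, -12, -8]
-13 → already a tail → [-19, -13, -12, -8]
-5 → extends → [-19, -13, -12, -8, -5]
Five tails, so the longest strictly decreasing subsequence of the original has length 5.

5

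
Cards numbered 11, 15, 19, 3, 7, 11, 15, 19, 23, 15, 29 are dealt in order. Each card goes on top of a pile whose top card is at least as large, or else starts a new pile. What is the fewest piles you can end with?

7

The minimum number of non-increasing subsequences covering a sequence equals the length of its longest strictly increasing subsequence.
LIS length is 7 (e.g. 3, 7, 11, 15, 19, 23, 29), so 7 piles are needed.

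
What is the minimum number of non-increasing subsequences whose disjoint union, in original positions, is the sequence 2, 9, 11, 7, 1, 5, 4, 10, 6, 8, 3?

Place each on the leftmost legal pile:
2 → new pile 1 (tops now [2])
9 → new pile 2 (tops now [2, 9])
11 → new pile 3 (tops now [2, 9, 11])
7 → pile 2 (tops now [2, 7, 11])
1 → pile 1 (tops now [1, 7, 11])
5 → pile 2 (tops now [1, 5, 11])
4 → pile 2 (tops now [1, 4, 11])
10 → pile 3 (tops now [1, 4, 10])
6 → pile 3 (tops now [1, 4, 6])
8 → new pile 4 (tops now [1, 4, 6, 8])
3 → pile 2 (tops now [1, 3, 6, 8])
Four piles.

4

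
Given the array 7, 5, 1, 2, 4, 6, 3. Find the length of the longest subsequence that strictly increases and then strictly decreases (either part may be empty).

5

inc[i] = longest strictly increasing subsequence ending at i; dec[i] = longest strictly decreasing subsequence starting at i:
i:     1 2 3 4 5 6 7
a[i]:  7 5 1 2 4 6 3
inc:   1 1 1 2 3 4 3
dec:   4 3 1 1 2 2 1
Best peak at i=6 (value 6): inc=4, dec=2, length 4+2−1 = 5.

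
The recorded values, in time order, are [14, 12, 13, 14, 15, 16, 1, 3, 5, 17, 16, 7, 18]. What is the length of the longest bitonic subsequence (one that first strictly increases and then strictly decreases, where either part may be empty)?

8

inc[i] = longest strictly increasing subsequence ending at i; dec[i] = longest strictly decreasing subsequence starting at i:
i:      1  2  3  4  5  6  7  8  9 10 11 12 13
a[i]:  14 12 13 14 15 16  1  3  5 17 16  7 18
inc:    1  1  2  3  4  5  1  2  3  6  5  4  7
dec:    3  2  2  2  2  2  1  1  1  3  2  1  1
Best peak at i=10 (value 17): inc=6, dec=3, length 6+3−1 = 8.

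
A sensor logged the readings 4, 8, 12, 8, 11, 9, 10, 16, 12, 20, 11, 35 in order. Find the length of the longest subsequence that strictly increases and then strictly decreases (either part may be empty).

inc[i] = longest strictly increasing subsequence ending at i; dec[i] = longest strictly decreasing subsequence starting at i:
i:      1  2  3  4  5  6  7  8  9 10 11 12
a[i]:   4  8 12  8 11  9 10 16 12 20 11 35
inc:    1  2  3  2  3  3  4  5  5  6  5  7
dec:    1  1  3  1  2  1  1  3  2  2  1  1
Best peak at i=8 (value 16): inc=5, dec=3, length 5+3−1 = 7.

7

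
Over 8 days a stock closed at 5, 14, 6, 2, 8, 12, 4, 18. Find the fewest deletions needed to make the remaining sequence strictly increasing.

Fewest deletions = n − (longest strictly increasing subsequence).
i:      1  2  3  4  5  6  7  8
a[i]:   5 14  6  2  8 12  4 18
dp:     1  2  2  1  3  4  2  5
max dp = 5, so deletions = 8 − 5 = 3.

3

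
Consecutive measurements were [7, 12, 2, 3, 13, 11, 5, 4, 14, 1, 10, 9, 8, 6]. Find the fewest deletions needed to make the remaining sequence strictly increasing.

10

Fewest deletions = n − (longest strictly increasing subsequence).
Patience tails:
7 → extends → [7]
12 → extends → [7, 12]
2 → replaces 7 → [2, 12]
3 → replaces 12 → [2, 3]
13 → extends → [2, 3, 13]
11 → replaces 13 → [2, 3, 11]
5 → replaces 11 → [2, 3, 5]
4 → replaces 5 → [2, 3, 4]
14 → extends → [2, 3, 4, 14]
1 → replaces 2 → [1, 3, 4, 14]
10 → replaces 14 → [1, 3, 4, 10]
9 → replaces 10 → [1, 3, 4, 9]
8 → replaces 9 → [1, 3, 4, 8]
6 → replaces 8 → [1, 3, 4, 6]
Longest strictly increasing subsequence has length 4, so deletions = 14 − 4 = 10.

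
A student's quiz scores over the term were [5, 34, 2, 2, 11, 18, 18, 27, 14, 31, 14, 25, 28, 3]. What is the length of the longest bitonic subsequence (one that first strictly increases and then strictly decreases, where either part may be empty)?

7

inc[i] = longest strictly increasing subsequence ending at i; dec[i] = longest strictly decreasing subsequence starting at i:
i:      1  2  3  4  5  6  7  8  9 10 11 12 13 14
a[i]:   5 34  2  2 11 18 18 27 14 31 14 25 28  3
inc:    1  2  1  1  2  3  3  4  3  5  3  4  5  2
dec:    2  4  1  1  2  3  3  3  2  3  2  2  2  1
Best peak at i=10 (value 31): inc=5, dec=3, length 5+3−1 = 7.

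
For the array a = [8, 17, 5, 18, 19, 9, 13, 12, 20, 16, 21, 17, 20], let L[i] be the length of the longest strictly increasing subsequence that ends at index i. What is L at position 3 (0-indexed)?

3

dp[i] = 1 + max{dp[j] : j<i, a[j]<a[i]} (or 1 if no such j):
i:      0  1  2  3  4  5  6  7  8  9 10 11 12
a[i]:   8 17  5 18 19  9 13 12 20 16 21 17 20
dp:     1  2  1  3  4  2  3  3  5  4  6  5  6
At index 3 the value is 3.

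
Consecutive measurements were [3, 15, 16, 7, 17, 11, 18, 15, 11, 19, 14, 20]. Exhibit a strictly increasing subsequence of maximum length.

Patience tails give the LIS length; then backtrack through the dp parents:
3 → extends → [3]
15 → extends → [3, 15]
16 → extends → [3, 15, 16]
7 → replaces 15 → [3, 7, 16]
17 → extends → [3, 7, 16, 17]
11 → replaces 16 → [3, 7, 11, 17]
18 → extends → [3, 7, 11, 17, 18]
15 → replaces 17 → [3, 7, 11, 15, 18]
11 → already a tail → [3, 7, 11, 15, 18]
19 → extends → [3, 7, 11, 15, 18, 19]
14 → replaces 15 → [3, 7, 11, 14, 18, 19]
20 → extends → [3, 7, 11, 14, 18, 19, 20]
Length 7; one witness is 3, 15, 16, 17, 18, 19, 20.

3, 15, 16, 17, 18, 19, 20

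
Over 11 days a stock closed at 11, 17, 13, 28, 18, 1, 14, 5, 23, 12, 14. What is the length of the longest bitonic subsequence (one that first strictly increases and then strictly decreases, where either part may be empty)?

6

inc[i] = longest strictly increasing subsequence ending at i; dec[i] = longest strictly decreasing subsequence starting at i:
i:      1  2  3  4  5  6  7  8  9 10 11
a[i]:  11 17 13 28 18  1 14  5 23 12 14
inc:    1  2  2  3  3  1  3  2  4  3  4
dec:    2  3  2  4  3  1  2  1  2  1  1
Best peak at i=4 (value 28): inc=3, dec=4, length 3+4−1 = 6.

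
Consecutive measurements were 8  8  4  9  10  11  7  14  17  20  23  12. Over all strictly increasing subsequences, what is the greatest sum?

Let S[i] be the best sum of a strictly increasing subsequence ending at i:
i:       1   2   3   4   5   6   7   8   9  10  11  12
a[i]:    8   8   4   9  10  11   7  14  17  20  23  12
S:       8   8   4  17  27  38  11  52  69  89 112  50
Maximum is 112 (e.g. 8 + 9 + 10 + 11 + 14 + 17 + 20 + 23).

112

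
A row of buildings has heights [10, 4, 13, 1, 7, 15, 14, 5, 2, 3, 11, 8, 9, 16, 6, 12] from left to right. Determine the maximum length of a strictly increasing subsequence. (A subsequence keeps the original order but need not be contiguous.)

6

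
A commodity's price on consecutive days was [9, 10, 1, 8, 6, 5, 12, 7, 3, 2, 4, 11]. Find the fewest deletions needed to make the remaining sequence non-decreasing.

Fewest deletions = n − (longest non-decreasing subsequence).
i:      1  2  3  4  5  6  7  8  9 10 11 12
a[i]:   9 10  1  8  6  5 12  7  3  2  4 11
dp:     1  2  1  2  2  2  3  3  2  2  3  4
max dp = 4, so deletions = 12 − 4 = 8.

8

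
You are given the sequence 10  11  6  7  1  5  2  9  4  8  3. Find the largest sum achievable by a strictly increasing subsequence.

Let S[i] be the best sum of a strictly increasing subsequence ending at i:
i:      1  2  3  4  5  6  7  8  9 10 11
a[i]:  10 11  6  7  1  5  2  9  4  8  3
S:     10 21  6 13  1  6  3 22  7 21  6
Maximum is 22 (e.g. 6 + 7 + 9).

22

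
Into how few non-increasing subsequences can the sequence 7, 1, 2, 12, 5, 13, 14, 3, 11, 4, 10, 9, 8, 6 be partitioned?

Place each on the leftmost legal pile:
7 → new pile 1 (tops now [7])
1 → pile 1 (tops now [1])
2 → new pile 2 (tops now [1, 2])
12 → new pile 3 (tops now [1, 2, 12])
5 → pile 3 (tops now [1, 2, 5])
13 → new pile 4 (tops now [1, 2, 5, 13])
14 → new pile 5 (tops now [1, 2, 5, 13, 14])
3 → pile 3 (tops now [1, 2, 3, 13, 14])
11 → pile 4 (tops now [1, 2, 3, 11, 14])
4 → pile 4 (tops now [1, 2, 3, 4, 14])
10 → pile 5 (tops now [1, 2, 3, 4, 10])
9 → pile 5 (tops now [1, 2, 3, 4, 9])
8 → pile 5 (tops now [1, 2, 3, 4, 8])
6 → pile 5 (tops now [1, 2, 3, 4, 6])
Five piles.

5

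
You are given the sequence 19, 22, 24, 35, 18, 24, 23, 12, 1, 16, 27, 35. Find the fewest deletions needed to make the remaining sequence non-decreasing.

Fewest deletions = n − (longest non-decreasing subsequence).
Patience tails:
19 → extends → [19]
22 → extends → [19, 22]
24 → extends → [19, 22, 24]
35 → extends → [19, 22, 24, 35]
18 → replaces 19 → [18, 22, 24, 35]
24 → replaces 35 → [18, 22, 24, 24]
23 → replaces 24 → [18, 22, 23, 24]
12 → replaces 18 → [12, 22, 23, 24]
1 → replaces 12 → [1, 22, 23, 24]
16 → replaces 22 → [1, 16, 23, 24]
27 → extends → [1, 16, 23, 24, 27]
35 → extends → [1, 16, 23, 24, 27, 35]
Longest non-decreasing subsequence has length 6, so deletions = 12 − 6 = 6.

6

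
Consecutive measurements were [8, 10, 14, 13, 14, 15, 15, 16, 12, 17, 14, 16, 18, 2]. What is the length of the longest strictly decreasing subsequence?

Let dp[i] be the longest strictly decreasing subsequence ending at i:
i:      1  2  3  4  5  6  7  8  9 10 11 12 13 14
a[i]:   8 10 14 13 14 15 15 16 12 17 14 16 18  2
dp:     1  1  1  2  1  1  1  1  3  1  2  2  1  4
Maximum is 4.

4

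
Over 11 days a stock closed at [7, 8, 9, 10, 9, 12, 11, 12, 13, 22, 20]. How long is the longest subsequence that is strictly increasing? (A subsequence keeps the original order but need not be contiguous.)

Let dp[i] be the length of the longest such subsequence ending at index i:
i:      1  2  3  4  5  6  7  8  9 10 11
a[i]:   7  8  9 10  9 12 11 12 13 22 20
dp:     1  2  3  4  3  5  5  6  7  8  8
Maximum dp value is 8.

8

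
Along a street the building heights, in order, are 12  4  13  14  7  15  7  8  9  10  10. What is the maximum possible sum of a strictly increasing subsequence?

54

Let S[i] be the best sum of a strictly increasing subsequence ending at i:
i:      1  2  3  4  5  6  7  8  9 10 11
a[i]:  12  4 13 14  7 15  7  8  9 10 10
S:     12  4 25 39 11 54 11 19 28 38 38
Maximum is 54 (e.g. 12 + 13 + 14 + 15).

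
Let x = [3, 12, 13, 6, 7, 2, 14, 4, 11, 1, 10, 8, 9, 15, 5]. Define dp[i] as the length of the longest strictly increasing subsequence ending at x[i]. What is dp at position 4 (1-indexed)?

dp[i] = 1 + max{dp[j] : j<i, x[j]<x[i]} (or 1 if no such j):
i:      1  2  3  4  5  6  7  8  9 10 11 12 13 14 15
x[i]:   3 12 13  6  7  2 14  4 11  1 10  8  9 15  5
dp:     1  2  3  2  3  1  4  2  4  1  4  4  5  6  3
At index 4 the value is 2.

2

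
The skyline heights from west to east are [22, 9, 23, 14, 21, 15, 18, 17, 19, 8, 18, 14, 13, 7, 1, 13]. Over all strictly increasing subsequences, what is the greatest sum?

75

Let S[i] be the best sum of a strictly increasing subsequence ending at i:
i:      1  2  3  4  5  6  7  8  9 10 11 12 13 14 15 16
a[i]:  22  9 23 14 21 15 18 17 19  8 18 14 13  7  1 13
S:     22  9 45 23 44 38 56 55 75  8 73 23 22  7  1 22
Maximum is 75 (e.g. 9 + 14 + 15 + 18 + 19).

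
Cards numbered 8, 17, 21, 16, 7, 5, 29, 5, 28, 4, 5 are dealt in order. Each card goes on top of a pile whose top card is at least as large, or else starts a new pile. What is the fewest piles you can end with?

4

Place each on the leftmost legal pile:
8 → new pile 1 (tops now [8])
17 → new pile 2 (tops now [8, 17])
21 → new pile 3 (tops now [8, 17, 21])
16 → pile 2 (tops now [8, 16, 21])
7 → pile 1 (tops now [7, 16, 21])
5 → pile 1 (tops now [5, 16, 21])
29 → new pile 4 (tops now [5, 16, 21, 29])
5 → pile 1 (tops now [5, 16, 21, 29])
28 → pile 4 (tops now [5, 16, 21, 28])
4 → pile 1 (tops now [4, 16, 21, 28])
5 → pile 2 (tops now [4, 5, 21, 28])
Four piles.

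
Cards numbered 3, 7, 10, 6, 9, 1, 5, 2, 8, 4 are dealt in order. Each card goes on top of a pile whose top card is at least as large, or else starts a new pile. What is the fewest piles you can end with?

Place each on the leftmost legal pile:
3 → new pile 1 (tops now [3])
7 → new pile 2 (tops now [3, 7])
10 → new pile 3 (tops now [3, 7, 10])
6 → pile 2 (tops now [3, 6, 10])
9 → pile 3 (tops now [3, 6, 9])
1 → pile 1 (tops now [1, 6, 9])
5 → pile 2 (tops now [1, 5, 9])
2 → pile 2 (tops now [1, 2, 9])
8 → pile 3 (tops now [1, 2, 8])
4 → pile 3 (tops now [1, 2, 4])
Three piles.

3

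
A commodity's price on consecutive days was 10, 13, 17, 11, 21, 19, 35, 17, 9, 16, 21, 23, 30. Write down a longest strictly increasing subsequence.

10, 13, 17, 19, 21, 23, 30

Patience tails give the LIS length; then backtrack through the dp parents:
10 → extends → [10]
13 → extends → [10, 13]
17 → extends → [10, 13, 17]
11 → replaces 13 → [10, 11, 17]
21 → extends → [10, 11, 17, 21]
19 → replaces 21 → [10, 11, 17, 19]
35 → extends → [10, 11, 17, 19, 35]
17 → already a tail → [10, 11, 17, 19, 35]
9 → replaces 10 → [9, 11, 17, 19, 35]
16 → replaces 17 → [9, 11, 16, 19, 35]
21 → replaces 35 → [9, 11, 16, 19, 21]
23 → extends → [9, 11, 16, 19, 21, 23]
30 → extends → [9, 11, 16, 19, 21, 23, 30]
Length 7; one witness is 10, 13, 17, 19, 21, 23, 30.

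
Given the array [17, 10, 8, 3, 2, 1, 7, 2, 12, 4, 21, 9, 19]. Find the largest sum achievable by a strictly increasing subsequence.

Let S[i] be the best sum of a strictly increasing subsequence ending at i:
i:      1  2  3  4  5  6  7  8  9 10 11 12 13
a[i]:  17 10  8  3  2  1  7  2 12  4 21  9 19
S:     17 10  8  3  2  1 10  3 22  7 43 19 41
Maximum is 43 (e.g. 3 + 7 + 12 + 21).

43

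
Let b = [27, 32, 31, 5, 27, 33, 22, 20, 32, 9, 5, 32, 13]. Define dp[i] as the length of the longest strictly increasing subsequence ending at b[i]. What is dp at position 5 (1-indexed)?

dp[i] = 1 + max{dp[j] : j<i, b[j]<b[i]} (or 1 if no such j):
i:      1  2  3  4  5  6  7  8  9 10 11 12 13
b[i]:  27 32 31  5 27 33 22 20 32  9  5 32 13
dp:     1  2  2  1  2  3  2  2  3  2  1  3  3
At index 5 the value is 2.

2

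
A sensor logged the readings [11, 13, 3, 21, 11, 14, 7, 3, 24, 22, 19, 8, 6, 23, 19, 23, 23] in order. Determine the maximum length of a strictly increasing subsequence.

5

Let dp[i] be the length of the longest such subsequence ending at index i:
i:      1  2  3  4  5  6  7  8  9 10 11 12 13 14 15 16 17
a[i]:  11 13  3 21 11 14  7  3 24 22 19  8  6 23 19 23 23
dp:     1  2  1  3  2  3  2  1  4  4  4  3  2  5  4  5  5
Maximum dp value is 5.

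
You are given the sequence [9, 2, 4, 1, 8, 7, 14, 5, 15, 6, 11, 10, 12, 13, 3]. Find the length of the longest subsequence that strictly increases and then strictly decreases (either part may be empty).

inc[i] = longest strictly increasing subsequence ending at i; dec[i] = longest strictly decreasing subsequence starting at i:
i:      1  2  3  4  5  6  7  8  9 10 11 12 13 14 15
a[i]:   9  2  4  1  8  7 14  5 15  6 11 10 12 13  3
inc:    1  1  2  1  3  3  4  3  5  4  5  5  6  7  2
dec:    5  2  2  1  4  3  4  2  4  2  3  2  2  2  1
Best peak at i=9 (value 15): inc=5, dec=4, length 5+4−1 = 8.

8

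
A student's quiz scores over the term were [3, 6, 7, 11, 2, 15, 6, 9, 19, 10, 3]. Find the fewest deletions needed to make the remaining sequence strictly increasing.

Fewest deletions = n − (longest strictly increasing subsequence).
i:      1  2  3  4  5  6  7  8  9 10 11
a[i]:   3  6  7 11  2 15  6  9 19 10  3
dp:     1  2  3  4  1  5  2  4  6  5  2
max dp = 6, so deletions = 11 − 6 = 5.

5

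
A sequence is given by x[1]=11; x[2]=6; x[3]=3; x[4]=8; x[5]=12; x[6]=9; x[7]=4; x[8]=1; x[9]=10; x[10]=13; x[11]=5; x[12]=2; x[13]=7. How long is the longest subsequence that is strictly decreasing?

4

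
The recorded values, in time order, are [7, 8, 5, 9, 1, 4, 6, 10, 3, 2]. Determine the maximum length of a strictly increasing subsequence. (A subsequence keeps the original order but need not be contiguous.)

4

Track the smallest tail for each achievable length (strict):
7 → extends → [7]
8 → extends → [7, 8]
5 → replaces 7 → [5, 8]
9 → extends → [5, 8, 9]
1 → replaces 5 → [1, 8, 9]
4 → replaces 8 → [1, 4, 9]
6 → replaces 9 → [1, 4, 6]
10 → extends → [1, 4, 6, 10]
3 → replaces 4 → [1, 3, 6, 10]
2 → replaces 3 → [1, 2, 6, 10]
Four tails, so the longest strictly increasing subsequence has length 4 (e.g. 7, 8, 9, 10).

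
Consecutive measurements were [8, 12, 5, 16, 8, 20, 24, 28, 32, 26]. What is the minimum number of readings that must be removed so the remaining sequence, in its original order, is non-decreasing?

3

Fewest deletions = n − (longest non-decreasing subsequence).
Patience tails:
8 → extends → [8]
12 → extends → [8, 12]
5 → replaces 8 → [5, 12]
16 → extends → [5, 12, 16]
8 → replaces 12 → [5, 8, 16]
20 → extends → [5, 8, 16, 20]
24 → extends → [5, 8, 16, 20, 24]
28 → extends → [5, 8, 16, 20, 24, 28]
32 → extends → [5, 8, 16, 20, 24, 28, 32]
26 → replaces 28 → [5, 8, 16, 20, 24, 26, 32]
Longest non-decreasing subsequence has length 7, so deletions = 10 − 7 = 3.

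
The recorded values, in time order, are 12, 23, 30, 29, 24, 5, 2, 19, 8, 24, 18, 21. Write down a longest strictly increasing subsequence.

5, 8, 18, 21

Patience tails give the LIS length; then backtrack through the dp parents:
12 → extends → [12]
23 → extends → [12, 23]
30 → extends → [12, 23, 30]
29 → replaces 30 → [12, 23, 29]
24 → replaces 29 → [12, 23, 24]
5 → replaces 12 → [5, 23, 24]
2 → replaces 5 → [2, 23, 24]
19 → replaces 23 → [2, 19, 24]
8 → replaces 19 → [2, 8, 24]
24 → already a tail → [2, 8, 24]
18 → replaces 24 → [2, 8, 18]
21 → extends → [2, 8, 18, 21]
Length 4; one witness is 5, 8, 18, 21.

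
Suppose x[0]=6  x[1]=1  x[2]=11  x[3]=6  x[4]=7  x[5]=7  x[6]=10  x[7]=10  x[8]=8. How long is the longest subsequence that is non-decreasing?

6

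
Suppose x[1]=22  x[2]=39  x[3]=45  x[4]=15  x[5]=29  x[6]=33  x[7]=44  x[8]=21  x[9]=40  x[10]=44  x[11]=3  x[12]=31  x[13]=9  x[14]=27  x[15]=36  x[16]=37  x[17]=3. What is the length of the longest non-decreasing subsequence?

Let dp[i] be the length of the longest such subsequence ending at index i:
i:      1  2  3  4  5  6  7  8  9 10 11 12 13 14 15 16 17
x[i]:  22 39 45 15 29 33 44 21 40 44  3 31  9 27 36 37  3
dp:     1  2  3  1  2  3  4  2  4  5  1  3  2  3  4  5  2
Maximum dp value is 5.

5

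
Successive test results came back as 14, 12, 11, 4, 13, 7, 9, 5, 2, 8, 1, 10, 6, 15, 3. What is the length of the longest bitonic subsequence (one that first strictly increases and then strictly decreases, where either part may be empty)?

inc[i] = longest strictly increasing subsequence ending at i; dec[i] = longest strictly decreasing subsequence starting at i:
i:      1  2  3  4  5  6  7  8  9 10 11 12 13 14 15
a[i]:  14 12 11  4 13  7  9  5  2  8  1 10  6 15  3
inc:    1  1  1  1  2  2  3  2  1  3  1  4  3  5  2
dec:    7  6  5  3  5  4  4  3  2  3  1  3  2  2  1
Best peak at i=1 (value 14): inc=1, dec=7, length 1+7−1 = 7.

7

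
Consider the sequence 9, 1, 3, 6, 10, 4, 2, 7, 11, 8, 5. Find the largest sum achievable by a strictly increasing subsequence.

31

Let S[i] be the best sum of a strictly increasing subsequence ending at i:
i:      1  2  3  4  5  6  7  8  9 10 11
a[i]:   9  1  3  6 10  4  2  7 11  8  5
S:      9  1  4 10 20  8  3 17 31 25 13
Maximum is 31 (e.g. 1 + 3 + 6 + 10 + 11).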